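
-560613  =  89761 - 650374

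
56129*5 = 280645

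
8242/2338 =4121/1169 = 3.53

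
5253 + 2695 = 7948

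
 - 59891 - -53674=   -6217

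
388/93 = 4 + 16/93 = 4.17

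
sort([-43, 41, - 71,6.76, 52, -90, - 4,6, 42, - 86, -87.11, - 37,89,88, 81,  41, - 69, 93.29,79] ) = [ - 90, - 87.11 ,-86, - 71, - 69, - 43,-37,- 4,6,6.76,41, 41, 42, 52,79,  81,88,89,93.29]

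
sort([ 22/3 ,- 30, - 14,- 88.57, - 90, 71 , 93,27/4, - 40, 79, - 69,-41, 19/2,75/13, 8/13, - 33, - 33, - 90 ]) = [ - 90,-90, - 88.57,  -  69, - 41, - 40, - 33, -33,- 30,- 14,8/13, 75/13,27/4, 22/3,19/2,71, 79, 93] 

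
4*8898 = 35592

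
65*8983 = 583895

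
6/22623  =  2/7541 = 0.00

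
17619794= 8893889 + 8725905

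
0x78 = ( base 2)1111000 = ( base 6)320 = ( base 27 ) 4c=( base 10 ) 120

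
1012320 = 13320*76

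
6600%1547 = 412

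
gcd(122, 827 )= 1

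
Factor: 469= 7^1*67^1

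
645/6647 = 645/6647 = 0.10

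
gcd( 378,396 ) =18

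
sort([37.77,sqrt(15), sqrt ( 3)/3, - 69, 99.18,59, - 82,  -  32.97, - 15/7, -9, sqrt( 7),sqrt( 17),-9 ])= [ - 82, - 69, - 32.97, - 9,-9, - 15/7, sqrt (3) /3,sqrt ( 7),sqrt( 15),sqrt( 17 ),37.77, 59, 99.18]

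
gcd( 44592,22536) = 24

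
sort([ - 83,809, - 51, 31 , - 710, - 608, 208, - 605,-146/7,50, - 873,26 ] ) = [ - 873, - 710, - 608, - 605, - 83, - 51,-146/7,26,31,  50, 208, 809 ]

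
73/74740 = 73/74740 = 0.00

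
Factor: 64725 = 3^1*5^2*863^1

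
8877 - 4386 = 4491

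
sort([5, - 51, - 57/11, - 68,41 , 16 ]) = [ - 68, - 51, - 57/11, 5,16, 41] 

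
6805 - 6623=182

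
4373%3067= 1306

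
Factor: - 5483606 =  - 2^1*127^1*21589^1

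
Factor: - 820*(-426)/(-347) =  - 349320/347 = - 2^3*3^1*5^1*41^1*71^1*347^( - 1)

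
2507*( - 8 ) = -20056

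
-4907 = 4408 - 9315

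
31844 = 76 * 419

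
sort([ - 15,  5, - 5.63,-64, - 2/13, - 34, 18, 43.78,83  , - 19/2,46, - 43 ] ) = [ - 64, - 43,  -  34, - 15, - 19/2 , - 5.63, - 2/13,5,18,43.78,46, 83 ] 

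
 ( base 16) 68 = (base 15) 6E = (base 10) 104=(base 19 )59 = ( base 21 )4K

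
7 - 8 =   -  1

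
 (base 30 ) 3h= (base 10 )107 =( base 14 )79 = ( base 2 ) 1101011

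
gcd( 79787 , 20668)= 1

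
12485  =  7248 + 5237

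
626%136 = 82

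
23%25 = 23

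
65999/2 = 32999 + 1/2 = 32999.50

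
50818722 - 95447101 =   -  44628379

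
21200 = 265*80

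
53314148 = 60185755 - 6871607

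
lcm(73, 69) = 5037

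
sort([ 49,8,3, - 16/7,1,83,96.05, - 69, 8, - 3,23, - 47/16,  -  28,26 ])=[ - 69, - 28, - 3, - 47/16, - 16/7,1,3,8,8 , 23 , 26, 49 , 83,96.05]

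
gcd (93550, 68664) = 2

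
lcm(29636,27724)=859444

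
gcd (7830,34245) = 45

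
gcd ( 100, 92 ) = 4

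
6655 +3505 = 10160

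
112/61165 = 112/61165 = 0.00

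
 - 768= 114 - 882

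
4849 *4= 19396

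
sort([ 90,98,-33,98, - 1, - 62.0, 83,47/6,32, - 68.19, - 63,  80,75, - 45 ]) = [ - 68.19, - 63,-62.0,-45, - 33 ,-1, 47/6, 32,75, 80, 83,90,98, 98 ]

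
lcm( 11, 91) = 1001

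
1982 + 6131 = 8113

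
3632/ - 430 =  - 9 + 119/215 = -8.45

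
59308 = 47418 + 11890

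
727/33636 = 727/33636=0.02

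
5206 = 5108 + 98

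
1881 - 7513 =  - 5632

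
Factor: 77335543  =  43^1*71^1 * 73^1*347^1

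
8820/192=45+15/16 = 45.94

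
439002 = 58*7569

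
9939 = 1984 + 7955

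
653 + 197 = 850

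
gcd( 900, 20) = 20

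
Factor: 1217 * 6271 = 7631807 = 1217^1 * 6271^1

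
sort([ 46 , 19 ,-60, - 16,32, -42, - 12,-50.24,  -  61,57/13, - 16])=[ - 61,-60,  -  50.24,- 42,-16,  -  16,-12,57/13,19, 32, 46]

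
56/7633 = 56/7633 = 0.01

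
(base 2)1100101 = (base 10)101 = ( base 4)1211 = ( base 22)4D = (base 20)51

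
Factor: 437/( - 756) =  - 2^( - 2 ) * 3^( - 3)*7^( -1 ) * 19^1*23^1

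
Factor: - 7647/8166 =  - 2549/2722 = -2^( - 1 )*1361^ ( - 1)*2549^1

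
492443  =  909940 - 417497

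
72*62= 4464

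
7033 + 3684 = 10717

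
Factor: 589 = 19^1*31^1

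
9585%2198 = 793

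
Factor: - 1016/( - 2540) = 2/5 = 2^1*5^(-1 ) 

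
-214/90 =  -107/45= - 2.38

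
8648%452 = 60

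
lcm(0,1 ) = 0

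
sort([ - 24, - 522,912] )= [ - 522, - 24 , 912] 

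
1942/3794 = 971/1897 = 0.51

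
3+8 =11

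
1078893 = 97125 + 981768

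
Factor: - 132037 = - 29^2*157^1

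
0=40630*0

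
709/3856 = 709/3856= 0.18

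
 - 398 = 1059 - 1457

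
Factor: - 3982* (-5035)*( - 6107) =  - 122441502590 = - 2^1*5^1*11^1*19^1*31^1*53^1* 181^1*197^1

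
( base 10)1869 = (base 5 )24434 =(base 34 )1KX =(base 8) 3515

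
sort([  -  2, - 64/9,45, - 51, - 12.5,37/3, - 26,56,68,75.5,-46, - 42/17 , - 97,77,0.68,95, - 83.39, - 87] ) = [ - 97, - 87, - 83.39, - 51,-46,-26, - 12.5,-64/9, - 42/17, - 2,0.68, 37/3, 45,56 , 68,75.5, 77,95 ] 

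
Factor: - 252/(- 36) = 7^1 = 7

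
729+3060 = 3789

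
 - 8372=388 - 8760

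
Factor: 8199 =3^2 *911^1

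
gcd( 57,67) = 1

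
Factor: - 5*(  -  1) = 5 = 5^1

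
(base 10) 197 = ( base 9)238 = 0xC5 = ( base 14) 101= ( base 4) 3011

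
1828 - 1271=557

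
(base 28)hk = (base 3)200101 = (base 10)496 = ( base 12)354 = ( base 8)760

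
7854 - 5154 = 2700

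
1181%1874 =1181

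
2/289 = 2/289 =0.01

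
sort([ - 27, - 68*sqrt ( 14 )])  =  [ - 68 * sqrt(14), - 27 ] 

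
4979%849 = 734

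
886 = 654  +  232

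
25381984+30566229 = 55948213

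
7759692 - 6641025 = 1118667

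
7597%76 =73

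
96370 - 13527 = 82843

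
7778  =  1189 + 6589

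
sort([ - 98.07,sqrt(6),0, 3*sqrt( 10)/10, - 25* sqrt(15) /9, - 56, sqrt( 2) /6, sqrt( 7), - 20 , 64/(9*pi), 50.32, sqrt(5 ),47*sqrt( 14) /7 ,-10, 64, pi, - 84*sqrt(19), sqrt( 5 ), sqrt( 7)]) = [-84*sqrt( 19 ), - 98.07, -56 ,-20, - 25*sqrt( 15)/9 , - 10 , 0, sqrt( 2)/6,3*sqrt( 10)/10, sqrt( 5), sqrt( 5 ), 64/( 9*pi), sqrt (6),  sqrt( 7), sqrt( 7 ),pi, 47*sqrt( 14)/7,50.32, 64 ] 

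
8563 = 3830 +4733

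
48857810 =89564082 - 40706272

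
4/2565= 4/2565 = 0.00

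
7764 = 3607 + 4157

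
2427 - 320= 2107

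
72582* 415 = 30121530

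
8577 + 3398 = 11975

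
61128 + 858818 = 919946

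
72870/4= 36435/2=18217.50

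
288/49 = 288/49=5.88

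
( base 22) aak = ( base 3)20222011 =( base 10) 5080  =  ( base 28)6dc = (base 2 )1001111011000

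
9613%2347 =225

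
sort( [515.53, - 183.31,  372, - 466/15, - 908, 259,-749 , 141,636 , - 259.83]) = [-908 , - 749, - 259.83, - 183.31, - 466/15, 141 , 259 , 372,515.53 , 636 ]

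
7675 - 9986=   -2311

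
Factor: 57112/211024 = 2^( - 1 )*59^1*109^(-1 )=59/218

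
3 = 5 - 2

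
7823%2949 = 1925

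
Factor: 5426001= 3^3*7^1*19^1*1511^1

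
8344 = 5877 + 2467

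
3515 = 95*37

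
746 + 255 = 1001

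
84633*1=84633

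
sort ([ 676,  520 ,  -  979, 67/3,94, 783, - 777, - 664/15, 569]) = [ - 979, - 777 , - 664/15, 67/3, 94, 520,  569, 676, 783] 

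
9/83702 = 9/83702  =  0.00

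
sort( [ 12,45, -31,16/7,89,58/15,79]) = [ - 31,16/7,58/15, 12, 45,79,  89 ] 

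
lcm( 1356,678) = 1356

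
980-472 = 508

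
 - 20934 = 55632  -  76566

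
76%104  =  76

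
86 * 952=81872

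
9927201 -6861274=3065927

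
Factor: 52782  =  2^1*3^1 * 19^1*  463^1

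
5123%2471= 181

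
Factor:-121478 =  - 2^1 * 7^1 * 8677^1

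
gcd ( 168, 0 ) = 168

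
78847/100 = 78847/100 = 788.47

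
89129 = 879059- 789930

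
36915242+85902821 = 122818063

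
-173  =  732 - 905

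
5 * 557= 2785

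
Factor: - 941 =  - 941^1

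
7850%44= 18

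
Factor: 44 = 2^2*11^1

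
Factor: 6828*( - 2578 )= - 17602584 = - 2^3 * 3^1*569^1*1289^1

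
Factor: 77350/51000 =91/60 = 2^( - 2 )*3^ ( - 1)*5^( - 1) * 7^1 * 13^1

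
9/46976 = 9/46976  =  0.00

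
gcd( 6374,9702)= 2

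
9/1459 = 9/1459 = 0.01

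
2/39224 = 1/19612 = 0.00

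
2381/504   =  2381/504= 4.72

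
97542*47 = 4584474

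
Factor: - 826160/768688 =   -  5^1*23^1*107^(-1) = - 115/107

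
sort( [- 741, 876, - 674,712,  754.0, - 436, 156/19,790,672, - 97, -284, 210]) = [-741, - 674, - 436, - 284, - 97,156/19, 210, 672,712,754.0,790,876]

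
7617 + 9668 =17285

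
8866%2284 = 2014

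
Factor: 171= 3^2*19^1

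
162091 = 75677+86414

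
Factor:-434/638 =-217/319 = -7^1*11^( - 1)*29^( - 1 )*31^1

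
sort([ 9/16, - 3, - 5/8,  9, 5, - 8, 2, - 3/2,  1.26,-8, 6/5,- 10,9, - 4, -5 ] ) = [ - 10, - 8, -8, - 5, - 4, - 3,-3/2, - 5/8, 9/16, 6/5, 1.26, 2, 5, 9, 9]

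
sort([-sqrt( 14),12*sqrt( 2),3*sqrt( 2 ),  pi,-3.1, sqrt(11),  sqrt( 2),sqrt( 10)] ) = [  -  sqrt( 14 ),  -  3.1, sqrt(2), pi, sqrt( 10),sqrt(11),3 *sqrt( 2 ), 12*sqrt( 2 )]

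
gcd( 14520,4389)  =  33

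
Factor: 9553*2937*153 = 4292745633 = 3^3*11^1*17^1*41^1 * 89^1*233^1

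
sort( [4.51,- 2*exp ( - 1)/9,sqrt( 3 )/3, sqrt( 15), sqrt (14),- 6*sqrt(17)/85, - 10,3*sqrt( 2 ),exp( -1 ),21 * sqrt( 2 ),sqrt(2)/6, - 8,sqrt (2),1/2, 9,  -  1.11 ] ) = [  -  10 , - 8, - 1.11, - 6* sqrt( 17)/85, - 2*exp( - 1)/9,  sqrt( 2)/6, exp( - 1), 1/2,sqrt ( 3 ) /3,sqrt ( 2 ),sqrt( 14 ) , sqrt ( 15),3*sqrt ( 2),4.51,9, 21 * sqrt ( 2 )]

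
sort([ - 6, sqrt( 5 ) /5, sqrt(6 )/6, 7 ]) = [ - 6,sqrt( 6) /6,sqrt(5)/5, 7]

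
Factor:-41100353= - 7^1*5871479^1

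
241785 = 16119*15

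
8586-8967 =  - 381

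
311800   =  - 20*( -15590) 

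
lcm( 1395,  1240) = 11160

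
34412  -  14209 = 20203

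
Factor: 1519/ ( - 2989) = -31/61= -31^1*61^(-1)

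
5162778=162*31869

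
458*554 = 253732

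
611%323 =288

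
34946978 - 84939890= - 49992912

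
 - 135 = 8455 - 8590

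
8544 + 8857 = 17401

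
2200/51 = 2200/51 = 43.14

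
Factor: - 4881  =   - 3^1 * 1627^1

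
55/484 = 5/44 = 0.11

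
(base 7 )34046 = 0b10000110100001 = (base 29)a6p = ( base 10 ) 8609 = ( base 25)DJ9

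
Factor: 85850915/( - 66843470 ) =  - 2^(-1)*37^1*107^1*2083^(-1) *3209^( - 1 )*4337^1 = - 17170183/13368694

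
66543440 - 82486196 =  - 15942756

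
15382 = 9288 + 6094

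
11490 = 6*1915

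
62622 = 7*8946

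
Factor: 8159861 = 41^1 * 199021^1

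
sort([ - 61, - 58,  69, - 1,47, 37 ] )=[ - 61 ,-58, - 1, 37,47, 69] 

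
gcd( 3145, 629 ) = 629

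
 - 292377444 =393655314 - 686032758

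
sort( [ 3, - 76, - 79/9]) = [-76 , - 79/9,3 ] 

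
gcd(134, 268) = 134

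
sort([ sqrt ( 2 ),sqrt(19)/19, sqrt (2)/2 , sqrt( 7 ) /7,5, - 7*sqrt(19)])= [ - 7*sqrt( 19),  sqrt( 19)/19,sqrt( 7 )/7,sqrt ( 2)/2,sqrt (2),5]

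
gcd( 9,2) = 1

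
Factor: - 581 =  - 7^1*83^1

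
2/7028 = 1/3514  =  0.00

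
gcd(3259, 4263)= 1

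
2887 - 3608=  - 721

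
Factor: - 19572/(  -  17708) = 21/19 = 3^1 * 7^1*19^(-1)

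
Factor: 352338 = 2^1* 3^1 * 7^1 * 8389^1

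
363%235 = 128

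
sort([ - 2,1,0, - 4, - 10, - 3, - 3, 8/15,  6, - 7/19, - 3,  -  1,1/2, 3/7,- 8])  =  [-10, - 8 , - 4, - 3, - 3, -3 , - 2, - 1, - 7/19,0, 3/7,1/2,8/15,1, 6 ]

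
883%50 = 33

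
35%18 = 17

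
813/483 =1 + 110/161 =1.68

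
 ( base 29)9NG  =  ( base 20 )10CC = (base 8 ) 20074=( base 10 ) 8252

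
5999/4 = 5999/4 = 1499.75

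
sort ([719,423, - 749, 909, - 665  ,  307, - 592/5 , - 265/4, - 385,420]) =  [ - 749 , - 665, - 385, - 592/5, -265/4,307, 420, 423, 719, 909]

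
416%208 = 0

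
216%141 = 75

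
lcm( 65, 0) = 0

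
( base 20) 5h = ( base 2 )1110101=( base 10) 117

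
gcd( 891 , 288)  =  9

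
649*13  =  8437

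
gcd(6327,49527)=9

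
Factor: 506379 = 3^1 * 17^1 * 9929^1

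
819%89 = 18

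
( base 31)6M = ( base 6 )544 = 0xD0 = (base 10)208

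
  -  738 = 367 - 1105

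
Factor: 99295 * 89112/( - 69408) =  - 368682335/2892 = - 2^ (-2) *3^ ( - 1 )*5^1*7^1*47^1*79^1*241^(-1 )*2837^1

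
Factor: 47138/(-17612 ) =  - 91/34 =- 2^( - 1 ) * 7^1* 13^1*17^( - 1 )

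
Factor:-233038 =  - 2^1*13^1*8963^1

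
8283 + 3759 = 12042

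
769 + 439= 1208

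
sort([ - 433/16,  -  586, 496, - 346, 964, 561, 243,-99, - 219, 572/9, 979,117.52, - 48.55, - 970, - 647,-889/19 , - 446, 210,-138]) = [ - 970 , - 647, - 586, - 446, - 346, - 219, - 138, - 99,-48.55, - 889/19, - 433/16, 572/9, 117.52,210,243,496,  561,964, 979 ]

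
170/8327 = 170/8327 = 0.02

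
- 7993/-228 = 7993/228 =35.06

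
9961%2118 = 1489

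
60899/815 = 60899/815 = 74.72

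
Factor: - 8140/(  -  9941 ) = 2^2*5^1*11^1 * 37^1*9941^(  -  1)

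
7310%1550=1110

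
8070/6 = 1345 = 1345.00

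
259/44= 259/44 = 5.89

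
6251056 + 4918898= 11169954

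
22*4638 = 102036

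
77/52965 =7/4815=0.00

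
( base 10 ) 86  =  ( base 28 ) 32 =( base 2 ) 1010110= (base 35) 2g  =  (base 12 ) 72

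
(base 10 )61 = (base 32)1T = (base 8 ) 75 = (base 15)41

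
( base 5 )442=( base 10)122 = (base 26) 4i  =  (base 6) 322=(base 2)1111010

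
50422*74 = 3731228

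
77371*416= 32186336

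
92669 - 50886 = 41783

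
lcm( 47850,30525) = 1770450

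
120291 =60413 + 59878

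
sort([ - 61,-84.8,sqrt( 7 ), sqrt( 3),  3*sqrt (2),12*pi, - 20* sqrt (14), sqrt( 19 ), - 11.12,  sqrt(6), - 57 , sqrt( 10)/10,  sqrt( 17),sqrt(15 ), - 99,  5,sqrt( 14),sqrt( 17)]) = [-99, - 84.8, - 20*sqrt( 14), - 61, - 57, - 11.12,sqrt( 10) /10, sqrt( 3),sqrt( 6),sqrt( 7),sqrt( 14) , sqrt( 15),  sqrt( 17) , sqrt(17) , 3*sqrt( 2),sqrt(19),5,  12*pi ]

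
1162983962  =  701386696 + 461597266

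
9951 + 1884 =11835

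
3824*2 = 7648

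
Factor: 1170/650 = 3^2*5^( - 1)=9/5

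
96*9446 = 906816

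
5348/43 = 5348/43=124.37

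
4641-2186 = 2455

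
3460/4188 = 865/1047  =  0.83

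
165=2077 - 1912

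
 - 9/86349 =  - 3/28783  =  - 0.00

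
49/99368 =49/99368 = 0.00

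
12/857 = 12/857 = 0.01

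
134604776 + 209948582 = 344553358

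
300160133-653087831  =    -  352927698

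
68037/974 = 69 + 831/974 = 69.85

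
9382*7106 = 66668492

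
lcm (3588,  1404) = 32292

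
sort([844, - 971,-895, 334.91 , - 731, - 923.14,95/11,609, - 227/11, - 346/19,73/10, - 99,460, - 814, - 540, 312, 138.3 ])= [ - 971,-923.14, - 895, - 814, - 731, - 540, - 99,  -  227/11, - 346/19, 73/10,95/11 , 138.3,312, 334.91, 460,609, 844 ]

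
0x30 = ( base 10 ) 48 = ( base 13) 39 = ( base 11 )44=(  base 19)2a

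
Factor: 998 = 2^1*499^1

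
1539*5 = 7695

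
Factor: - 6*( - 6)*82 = 2952=2^3 * 3^2 * 41^1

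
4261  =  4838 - 577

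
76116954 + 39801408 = 115918362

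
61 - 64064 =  - 64003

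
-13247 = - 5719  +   - 7528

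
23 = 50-27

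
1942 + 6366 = 8308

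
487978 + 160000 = 647978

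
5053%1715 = 1623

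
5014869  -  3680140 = 1334729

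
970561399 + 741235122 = 1711796521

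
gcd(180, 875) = 5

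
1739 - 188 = 1551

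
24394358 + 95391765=119786123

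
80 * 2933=234640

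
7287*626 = 4561662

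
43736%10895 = 156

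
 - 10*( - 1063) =10630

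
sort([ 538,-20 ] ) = [ - 20,538]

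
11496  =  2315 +9181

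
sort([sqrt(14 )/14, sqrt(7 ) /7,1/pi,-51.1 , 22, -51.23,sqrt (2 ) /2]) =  [ - 51.23 ,  -  51.1, sqrt( 14)/14, 1/pi, sqrt( 7)/7, sqrt ( 2 ) /2,  22]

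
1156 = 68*17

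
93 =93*1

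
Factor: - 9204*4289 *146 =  - 5763489576 =-2^3*3^1 * 13^1*59^1*73^1*4289^1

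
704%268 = 168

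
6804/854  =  486/61 = 7.97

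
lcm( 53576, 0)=0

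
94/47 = 2 = 2.00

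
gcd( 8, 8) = 8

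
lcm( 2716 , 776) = 5432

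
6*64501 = 387006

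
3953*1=3953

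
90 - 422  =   - 332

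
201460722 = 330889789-129429067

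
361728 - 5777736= - 5416008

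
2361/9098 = 2361/9098 = 0.26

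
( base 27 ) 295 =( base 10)1706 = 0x6AA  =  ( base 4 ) 122222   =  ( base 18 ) 54e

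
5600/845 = 1120/169 = 6.63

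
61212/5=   61212/5=12242.40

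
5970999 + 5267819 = 11238818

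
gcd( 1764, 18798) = 6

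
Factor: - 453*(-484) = 2^2 *3^1*11^2*151^1 =219252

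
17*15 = 255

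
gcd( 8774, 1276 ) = 2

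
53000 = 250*212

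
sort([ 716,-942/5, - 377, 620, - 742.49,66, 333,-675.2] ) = [  -  742.49, - 675.2, - 377, - 942/5, 66, 333,  620, 716]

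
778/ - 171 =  - 5+77/171=-4.55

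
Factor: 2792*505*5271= 7431899160=2^3*3^1*5^1*7^1 * 101^1*251^1*349^1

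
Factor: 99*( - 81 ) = -3^6*11^1= -8019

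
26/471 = 26/471 = 0.06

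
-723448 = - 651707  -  71741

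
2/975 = 2/975 = 0.00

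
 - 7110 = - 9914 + 2804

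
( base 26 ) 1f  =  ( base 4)221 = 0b101001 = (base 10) 41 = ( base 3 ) 1112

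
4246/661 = 4246/661 = 6.42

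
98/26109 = 98/26109 = 0.00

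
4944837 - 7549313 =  - 2604476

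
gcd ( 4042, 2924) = 86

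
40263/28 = 40263/28 = 1437.96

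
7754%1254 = 230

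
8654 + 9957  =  18611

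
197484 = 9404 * 21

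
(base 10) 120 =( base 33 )3l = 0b1111000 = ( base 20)60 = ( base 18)6c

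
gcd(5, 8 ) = 1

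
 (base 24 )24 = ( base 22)28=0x34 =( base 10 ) 52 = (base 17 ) 31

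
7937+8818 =16755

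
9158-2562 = 6596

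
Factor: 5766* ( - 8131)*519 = -2^1*3^2*31^2 * 47^1*173^2 = - 24332456574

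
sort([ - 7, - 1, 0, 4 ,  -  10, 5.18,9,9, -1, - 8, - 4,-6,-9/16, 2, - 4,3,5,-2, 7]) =[ - 10, - 8, - 7, - 6 , - 4, - 4, - 2, - 1 , - 1,- 9/16,0,2,3,4,5,5.18,7,9 , 9]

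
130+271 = 401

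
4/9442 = 2/4721 = 0.00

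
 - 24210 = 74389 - 98599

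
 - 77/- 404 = 77/404 = 0.19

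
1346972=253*5324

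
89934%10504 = 5902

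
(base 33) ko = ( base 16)2ac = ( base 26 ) 108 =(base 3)221100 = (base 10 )684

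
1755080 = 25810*68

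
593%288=17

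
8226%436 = 378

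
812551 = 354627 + 457924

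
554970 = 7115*78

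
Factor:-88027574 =-2^1*41^1*1073507^1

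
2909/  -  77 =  - 2909/77 = - 37.78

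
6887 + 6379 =13266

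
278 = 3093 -2815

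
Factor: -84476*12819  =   - 1082897844  =  - 2^2*3^1*7^2*431^1*4273^1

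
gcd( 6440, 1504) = 8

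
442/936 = 17/36  =  0.47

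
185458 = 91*2038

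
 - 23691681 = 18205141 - 41896822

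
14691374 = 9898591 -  - 4792783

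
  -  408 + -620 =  - 1028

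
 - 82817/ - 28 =2957 + 3/4 = 2957.75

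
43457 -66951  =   - 23494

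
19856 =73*272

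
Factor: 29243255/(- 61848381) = - 3^ (  -  1 )*5^1*7^( - 1 ) * 47^( - 1)*223^( - 1 ) * 281^( - 1)*  5848651^1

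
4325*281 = 1215325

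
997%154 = 73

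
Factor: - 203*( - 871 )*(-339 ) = -59939607= -3^1*7^1*13^1* 29^1*  67^1*113^1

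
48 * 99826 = 4791648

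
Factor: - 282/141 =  - 2 = -  2^1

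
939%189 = 183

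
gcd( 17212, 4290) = 26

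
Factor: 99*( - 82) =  - 8118 = - 2^1 * 3^2*11^1*41^1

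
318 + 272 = 590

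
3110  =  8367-5257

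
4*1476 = 5904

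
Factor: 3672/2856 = 3^2*7^(-1 ) = 9/7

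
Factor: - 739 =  - 739^1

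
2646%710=516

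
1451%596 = 259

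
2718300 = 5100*533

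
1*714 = 714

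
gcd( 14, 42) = 14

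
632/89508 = 158/22377 = 0.01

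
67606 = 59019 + 8587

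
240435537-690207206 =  -449771669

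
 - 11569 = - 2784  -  8785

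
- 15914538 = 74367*( - 214)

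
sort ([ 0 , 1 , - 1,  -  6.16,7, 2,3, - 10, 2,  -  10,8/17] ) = [ - 10, - 10, - 6.16, - 1, 0, 8/17, 1,2,  2, 3 , 7] 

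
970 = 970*1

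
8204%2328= 1220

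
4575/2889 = 1525/963=   1.58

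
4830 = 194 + 4636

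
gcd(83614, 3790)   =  2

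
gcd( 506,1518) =506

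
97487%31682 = 2441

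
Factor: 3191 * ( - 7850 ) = - 25049350 = -  2^1 * 5^2*157^1 * 3191^1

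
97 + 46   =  143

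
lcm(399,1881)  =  13167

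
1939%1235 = 704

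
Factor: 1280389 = 11^1*17^1*41^1*167^1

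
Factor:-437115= - 3^1 * 5^1*7^1 * 23^1*181^1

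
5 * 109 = 545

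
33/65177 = 33/65177= 0.00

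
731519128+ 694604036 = 1426123164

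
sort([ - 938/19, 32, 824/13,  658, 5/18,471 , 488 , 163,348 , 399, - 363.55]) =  [ - 363.55, - 938/19, 5/18 , 32 , 824/13, 163, 348 , 399,471, 488, 658 ]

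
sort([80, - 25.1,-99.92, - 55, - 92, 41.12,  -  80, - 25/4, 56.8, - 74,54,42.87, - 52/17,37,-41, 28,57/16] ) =[ - 99.92, - 92, - 80 , - 74,-55, - 41,-25.1, -25/4, - 52/17,57/16,28,37,41.12,42.87,  54,  56.8,80]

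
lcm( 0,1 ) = 0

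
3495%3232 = 263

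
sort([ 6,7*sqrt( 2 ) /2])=[7*sqrt( 2) /2, 6]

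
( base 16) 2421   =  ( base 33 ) 8g9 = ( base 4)2100201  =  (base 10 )9249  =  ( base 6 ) 110453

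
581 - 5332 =-4751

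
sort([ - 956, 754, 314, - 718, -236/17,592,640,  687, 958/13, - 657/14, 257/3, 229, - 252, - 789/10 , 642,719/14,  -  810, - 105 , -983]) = [ - 983,-956,  -  810, - 718,  -  252 , - 105, - 789/10, - 657/14, - 236/17, 719/14, 958/13, 257/3, 229,314,592,640,642,687,754] 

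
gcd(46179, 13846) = 7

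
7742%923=358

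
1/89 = 1/89 = 0.01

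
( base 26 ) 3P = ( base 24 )47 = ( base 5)403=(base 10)103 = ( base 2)1100111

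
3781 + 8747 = 12528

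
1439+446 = 1885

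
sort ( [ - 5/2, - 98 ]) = [ - 98 , - 5/2] 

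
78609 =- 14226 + 92835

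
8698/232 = 4349/116 = 37.49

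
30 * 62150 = 1864500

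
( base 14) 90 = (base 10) 126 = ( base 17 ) 77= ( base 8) 176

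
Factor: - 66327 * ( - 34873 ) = 2313021471 =3^1*43^1*811^1*22109^1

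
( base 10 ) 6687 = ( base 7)25332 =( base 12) 3A53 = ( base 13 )3075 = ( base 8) 15037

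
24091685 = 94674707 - 70583022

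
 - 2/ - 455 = 2/455 = 0.00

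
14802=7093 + 7709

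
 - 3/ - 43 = 3/43=0.07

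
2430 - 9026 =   -  6596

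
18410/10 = 1841 = 1841.00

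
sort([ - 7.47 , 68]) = [ - 7.47 , 68 ] 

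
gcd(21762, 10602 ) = 558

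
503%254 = 249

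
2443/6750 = 2443/6750=0.36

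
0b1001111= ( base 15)54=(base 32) 2f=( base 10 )79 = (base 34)2B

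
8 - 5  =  3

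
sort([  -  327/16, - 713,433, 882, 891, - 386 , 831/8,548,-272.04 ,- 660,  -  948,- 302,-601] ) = [ - 948, - 713, - 660, -601,-386,-302, - 272.04,-327/16,831/8, 433,548,882 , 891 ]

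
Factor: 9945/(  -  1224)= - 2^(  -  3)*5^1*13^1 = - 65/8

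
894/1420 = 447/710 = 0.63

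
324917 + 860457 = 1185374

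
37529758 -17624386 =19905372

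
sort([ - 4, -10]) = [ - 10, - 4] 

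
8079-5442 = 2637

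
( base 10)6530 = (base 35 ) 5bk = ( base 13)2c84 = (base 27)8PN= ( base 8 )14602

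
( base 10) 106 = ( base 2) 1101010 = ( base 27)3p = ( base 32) 3a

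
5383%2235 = 913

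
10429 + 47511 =57940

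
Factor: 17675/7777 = 25/11 = 5^2 * 11^( -1 ) 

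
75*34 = 2550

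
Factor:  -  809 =  -  809^1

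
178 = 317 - 139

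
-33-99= - 132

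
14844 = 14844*1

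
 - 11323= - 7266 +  - 4057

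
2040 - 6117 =  -  4077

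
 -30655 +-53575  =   - 84230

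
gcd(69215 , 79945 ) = 5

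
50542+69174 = 119716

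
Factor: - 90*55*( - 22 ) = 108900 = 2^2 *3^2*5^2*11^2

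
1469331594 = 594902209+874429385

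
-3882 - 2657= - 6539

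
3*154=462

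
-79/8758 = -1 + 8679/8758 = - 0.01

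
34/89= 34/89 = 0.38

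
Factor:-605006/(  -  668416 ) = 2^( - 7) * 7^( - 1 )*811^1 = 811/896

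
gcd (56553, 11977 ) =7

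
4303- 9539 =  - 5236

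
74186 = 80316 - 6130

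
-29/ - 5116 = 29/5116 = 0.01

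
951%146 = 75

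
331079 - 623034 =-291955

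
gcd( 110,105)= 5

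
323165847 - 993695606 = - 670529759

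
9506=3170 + 6336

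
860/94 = 9 + 7/47= 9.15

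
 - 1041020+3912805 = 2871785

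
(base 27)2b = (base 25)2F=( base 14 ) 49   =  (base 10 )65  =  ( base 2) 1000001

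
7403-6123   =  1280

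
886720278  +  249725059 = 1136445337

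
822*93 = 76446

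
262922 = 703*374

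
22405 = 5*4481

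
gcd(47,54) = 1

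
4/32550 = 2/16275 = 0.00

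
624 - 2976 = -2352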